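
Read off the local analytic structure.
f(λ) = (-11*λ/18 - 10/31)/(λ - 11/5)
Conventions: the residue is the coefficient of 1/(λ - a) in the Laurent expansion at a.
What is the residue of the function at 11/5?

At the order-1 pole 11/5 set g(λ) = (λ - (11/5))*f(λ) = -11*λ/18 - 10/31.
Simple pole: residue = g(a) at a = 11/5, which is -4651/2790.

The residue is -4651/2790.


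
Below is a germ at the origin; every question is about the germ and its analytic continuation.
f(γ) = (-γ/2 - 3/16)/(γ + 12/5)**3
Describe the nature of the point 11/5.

The point is a regular point.

Denominator factors: γ + 12/5 = 23/5 at γ = 11/5 — none vanishes.
So the germ continues analytically to 11/5.


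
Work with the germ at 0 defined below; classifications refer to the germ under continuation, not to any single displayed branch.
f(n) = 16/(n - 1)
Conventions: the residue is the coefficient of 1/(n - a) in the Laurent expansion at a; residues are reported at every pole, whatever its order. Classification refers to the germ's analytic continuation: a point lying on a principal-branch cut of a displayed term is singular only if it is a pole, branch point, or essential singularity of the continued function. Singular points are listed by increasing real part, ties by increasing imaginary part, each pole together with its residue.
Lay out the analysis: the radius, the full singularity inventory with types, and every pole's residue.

Denominator factor (n - 1): pole of order 1 at 1, modulus 1.
The radius of convergence is the smallest modulus among the singular points: 1.
At the order-1 pole 1 set g(n) = (n - (1))*f(n) = 16.
Simple pole: residue = g(a) at a = 1, which is 16.

Radius of convergence at 0: 1.
At 1: a pole of order 1; residue 16.


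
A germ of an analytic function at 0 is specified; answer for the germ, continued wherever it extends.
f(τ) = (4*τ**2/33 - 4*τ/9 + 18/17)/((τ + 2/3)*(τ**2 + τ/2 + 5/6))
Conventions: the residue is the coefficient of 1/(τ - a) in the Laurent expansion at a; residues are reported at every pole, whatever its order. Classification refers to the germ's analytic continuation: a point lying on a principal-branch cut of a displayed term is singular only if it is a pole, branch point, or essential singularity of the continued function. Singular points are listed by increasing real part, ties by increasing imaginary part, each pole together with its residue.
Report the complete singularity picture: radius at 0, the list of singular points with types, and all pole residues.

Denominator factor (τ**2 + τ/2 + 5/6): discriminant -37/12, complex-conjugate roots (-1/4) + ((1/12)*sqrt(111))*i and (-1/4) - ((1/12)*sqrt(111))*i; poles of order 1, moduli (1/6)*sqrt(30) and (1/6)*sqrt(30).
Denominator factor (τ + 2/3): pole of order 1 at -2/3, modulus 2/3.
The radius of convergence is the smallest modulus among the singular points: 2/3.
At the order-1 pole -2/3 set g(τ) = (τ - (-2/3))*f(τ) = (4*τ**2/33 - 4*τ/9 + 18/17)/(τ**2 + τ/2 + 5/6).
Simple pole: residue = g(a) at a = -2/3, which is 14228/9537.
The factor τ**2 + τ/2 + 5/6 splits as (τ - a)(τ - a') with a = (-1/4) - ((1/12)*sqrt(111))*i, a' = (-1/4) + ((1/12)*sqrt(111))*i. At the order-1 pole a set g(τ) = (τ - a)*f(τ) = [(4*τ**2/33 - 4*τ/9 + 18/17)/(τ + 2/3)] / (τ - a').
Simple pole: residue = g(a) at a = (-1/4) - ((1/12)*sqrt(111))*i, which is (-6536/9537) + ((420/117623)*sqrt(111))*i.
The factor τ**2 + τ/2 + 5/6 splits as (τ - a)(τ - a') with a = (-1/4) + ((1/12)*sqrt(111))*i, a' = (-1/4) - ((1/12)*sqrt(111))*i. At the order-1 pole a set g(τ) = (τ - a)*f(τ) = [(4*τ**2/33 - 4*τ/9 + 18/17)/(τ + 2/3)] / (τ - a').
Simple pole: residue = g(a) at a = (-1/4) + ((1/12)*sqrt(111))*i, which is (-6536/9537) - ((420/117623)*sqrt(111))*i.
List the singular points by increasing real part (a conjugate pair: the negative imaginary part first).

Radius of convergence at 0: 2/3.
At -2/3: a pole of order 1; residue 14228/9537.
At (-1/4) - ((1/12)*sqrt(111))*i: a pole of order 1; residue (-6536/9537) + ((420/117623)*sqrt(111))*i.
At (-1/4) + ((1/12)*sqrt(111))*i: a pole of order 1; residue (-6536/9537) - ((420/117623)*sqrt(111))*i.


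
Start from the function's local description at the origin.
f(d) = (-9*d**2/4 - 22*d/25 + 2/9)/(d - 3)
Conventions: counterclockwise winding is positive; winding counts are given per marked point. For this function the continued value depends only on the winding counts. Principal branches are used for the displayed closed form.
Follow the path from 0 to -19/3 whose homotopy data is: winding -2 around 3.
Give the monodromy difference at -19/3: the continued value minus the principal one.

Continued minus principal equals 0.

The function is rational, hence single-valued: continuing it around any pole returns the same value, so the difference is 0.


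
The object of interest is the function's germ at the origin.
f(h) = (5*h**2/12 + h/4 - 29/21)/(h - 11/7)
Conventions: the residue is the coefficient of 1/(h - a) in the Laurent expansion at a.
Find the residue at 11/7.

The residue is 2/49.

At the order-1 pole 11/7 set g(h) = (h - (11/7))*f(h) = 5*h**2/12 + h/4 - 29/21.
Simple pole: residue = g(a) at a = 11/7, which is 2/49.


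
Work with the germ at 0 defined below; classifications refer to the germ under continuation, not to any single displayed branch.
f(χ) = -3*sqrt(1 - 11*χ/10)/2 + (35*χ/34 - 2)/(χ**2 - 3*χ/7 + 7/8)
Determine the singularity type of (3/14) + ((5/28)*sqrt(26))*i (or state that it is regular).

The denominator factor χ**2 - 3*χ/7 + 7/8 vanishes at (3/14) + ((5/28)*sqrt(26))*i and appears to the power 1; the numerator there equals (-121/68) + ((25/136)*sqrt(26))*i, nonzero, and no other factor vanishes.
The branch terms are analytic at this point.
Hence a pole whose order is the multiplicity, 1.

The point is a pole of order 1.


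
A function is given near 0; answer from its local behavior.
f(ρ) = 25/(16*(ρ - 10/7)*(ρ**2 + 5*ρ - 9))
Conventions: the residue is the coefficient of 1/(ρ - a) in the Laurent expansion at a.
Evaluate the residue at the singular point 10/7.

At the order-1 pole 10/7 set g(ρ) = (ρ - (10/7))*f(ρ) = 25/(16*(ρ**2 + 5*ρ - 9)).
Simple pole: residue = g(a) at a = 10/7, which is 1225/144.

The residue is 1225/144.


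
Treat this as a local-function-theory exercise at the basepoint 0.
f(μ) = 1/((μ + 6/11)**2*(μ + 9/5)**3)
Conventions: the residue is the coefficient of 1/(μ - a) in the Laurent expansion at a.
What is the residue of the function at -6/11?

At the order-2 pole -6/11 set g(μ) = (μ - (-6/11))^2*f(μ) = (μ + 9/5)**(-3).
Order-2 pole: residue = g'(a); g'(-6/11) = -9150625/7555707, so the residue is -9150625/7555707.

The residue is -9150625/7555707.


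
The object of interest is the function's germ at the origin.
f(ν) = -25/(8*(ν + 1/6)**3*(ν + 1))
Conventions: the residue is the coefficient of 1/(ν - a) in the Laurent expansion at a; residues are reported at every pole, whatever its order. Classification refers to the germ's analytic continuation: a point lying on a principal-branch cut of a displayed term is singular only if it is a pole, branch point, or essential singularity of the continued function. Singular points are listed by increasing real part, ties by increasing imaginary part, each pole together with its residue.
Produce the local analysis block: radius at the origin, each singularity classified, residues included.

Denominator factor (ν + 1/6)^3: pole of order 3 at -1/6, modulus 1/6.
Denominator factor (ν + 1): pole of order 1 at -1, modulus 1.
The radius of convergence is the smallest modulus among the singular points: 1/6.
At the order-1 pole -1 set g(ν) = (ν - (-1))*f(ν) = -25/(8*(ν + 1/6)**3).
Simple pole: residue = g(a) at a = -1, which is 27/5.
At the order-3 pole -1/6 set g(ν) = (ν - (-1/6))^3*f(ν) = -25/(8*(ν + 1)).
Order-3 pole: residue = g''(a)/2; g''(-1/6) = -54/5, so the residue is -27/5.
List the singular points by increasing real part (a conjugate pair: the negative imaginary part first).

Radius of convergence at 0: 1/6.
At -1: a pole of order 1; residue 27/5.
At -1/6: a pole of order 3; residue -27/5.


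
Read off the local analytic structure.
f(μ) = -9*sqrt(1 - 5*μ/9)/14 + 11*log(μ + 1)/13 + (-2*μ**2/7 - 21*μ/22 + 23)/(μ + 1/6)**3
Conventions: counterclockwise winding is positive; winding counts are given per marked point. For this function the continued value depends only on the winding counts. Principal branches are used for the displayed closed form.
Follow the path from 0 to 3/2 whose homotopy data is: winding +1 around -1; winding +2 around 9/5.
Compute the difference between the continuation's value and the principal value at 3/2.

Continued minus principal equals (22/13)*pi*i.

The rational part is single-valued and drops out of the difference; each branch term changes only by its own monodromy.
(-9/14)*sqrt(1 - μ/(9/5)): winding +2 is even, the square root returns to the same sheet, contribution 0.
(11/13)*log(1 - μ/(-1)): each positive loop around -1 adds 2*pi*i to the log, so winding +1 contributes (11/13)*(1)*2*pi*i = (22/13)*pi*i.
Summing the contributions at μ = 3/2 gives (22/13)*pi*i.


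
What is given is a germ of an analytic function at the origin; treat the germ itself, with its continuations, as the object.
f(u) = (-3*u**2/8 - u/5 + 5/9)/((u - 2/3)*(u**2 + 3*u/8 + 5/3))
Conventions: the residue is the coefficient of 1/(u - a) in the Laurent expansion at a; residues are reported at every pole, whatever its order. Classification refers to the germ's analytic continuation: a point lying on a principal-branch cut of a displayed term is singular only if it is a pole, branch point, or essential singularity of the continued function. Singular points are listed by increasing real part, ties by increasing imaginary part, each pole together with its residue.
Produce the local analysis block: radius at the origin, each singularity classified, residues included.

Radius of convergence at 0: 2/3.
At (-3/16) - ((1/48)*sqrt(3759))*i: a pole of order 1; residue (-1643/6800) - ((77053/25561200)*sqrt(3759))*i.
At (-3/16) + ((1/48)*sqrt(3759))*i: a pole of order 1; residue (-1643/6800) + ((77053/25561200)*sqrt(3759))*i.
At 2/3: a pole of order 1; residue 46/425.

Denominator factor (u - 2/3): pole of order 1 at 2/3, modulus 2/3.
Denominator factor (u**2 + 3*u/8 + 5/3): discriminant -1253/192, complex-conjugate roots (-3/16) + ((1/48)*sqrt(3759))*i and (-3/16) - ((1/48)*sqrt(3759))*i; poles of order 1, moduli (1/3)*sqrt(15) and (1/3)*sqrt(15).
The radius of convergence is the smallest modulus among the singular points: 2/3.
The factor u**2 + 3*u/8 + 5/3 splits as (u - a)(u - a') with a = (-3/16) - ((1/48)*sqrt(3759))*i, a' = (-3/16) + ((1/48)*sqrt(3759))*i. At the order-1 pole a set g(u) = (u - a)*f(u) = [(-3*u**2/8 - u/5 + 5/9)/(u - 2/3)] / (u - a').
Simple pole: residue = g(a) at a = (-3/16) - ((1/48)*sqrt(3759))*i, which is (-1643/6800) - ((77053/25561200)*sqrt(3759))*i.
The factor u**2 + 3*u/8 + 5/3 splits as (u - a)(u - a') with a = (-3/16) + ((1/48)*sqrt(3759))*i, a' = (-3/16) - ((1/48)*sqrt(3759))*i. At the order-1 pole a set g(u) = (u - a)*f(u) = [(-3*u**2/8 - u/5 + 5/9)/(u - 2/3)] / (u - a').
Simple pole: residue = g(a) at a = (-3/16) + ((1/48)*sqrt(3759))*i, which is (-1643/6800) + ((77053/25561200)*sqrt(3759))*i.
At the order-1 pole 2/3 set g(u) = (u - (2/3))*f(u) = (-3*u**2/8 - u/5 + 5/9)/(u**2 + 3*u/8 + 5/3).
Simple pole: residue = g(a) at a = 2/3, which is 46/425.
List the singular points by increasing real part (a conjugate pair: the negative imaginary part first).


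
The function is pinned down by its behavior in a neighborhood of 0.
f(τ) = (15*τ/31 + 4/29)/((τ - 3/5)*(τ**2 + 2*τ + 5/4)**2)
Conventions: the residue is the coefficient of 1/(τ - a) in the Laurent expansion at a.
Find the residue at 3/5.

The residue is 3850000/70985939.

At the order-1 pole 3/5 set g(τ) = (τ - (3/5))*f(τ) = (15*τ/31 + 4/29)/(τ**2 + 2*τ + 5/4)**2.
Simple pole: residue = g(a) at a = 3/5, which is 3850000/70985939.


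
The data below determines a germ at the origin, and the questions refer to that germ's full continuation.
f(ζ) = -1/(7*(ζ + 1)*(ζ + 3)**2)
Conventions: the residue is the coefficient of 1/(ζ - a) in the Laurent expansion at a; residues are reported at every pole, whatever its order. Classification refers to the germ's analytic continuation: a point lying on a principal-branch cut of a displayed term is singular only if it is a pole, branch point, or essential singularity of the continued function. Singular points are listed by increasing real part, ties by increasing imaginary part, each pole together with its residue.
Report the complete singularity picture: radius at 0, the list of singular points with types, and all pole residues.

Denominator factor (ζ + 1): pole of order 1 at -1, modulus 1.
Denominator factor (ζ + 3)^2: pole of order 2 at -3, modulus 3.
The radius of convergence is the smallest modulus among the singular points: 1.
At the order-2 pole -3 set g(ζ) = (ζ - (-3))^2*f(ζ) = -1/(7*(ζ + 1)).
Order-2 pole: residue = g'(a); g'(-3) = 1/28, so the residue is 1/28.
At the order-1 pole -1 set g(ζ) = (ζ - (-1))*f(ζ) = -1/(7*(ζ + 3)**2).
Simple pole: residue = g(a) at a = -1, which is -1/28.
List the singular points by increasing real part (a conjugate pair: the negative imaginary part first).

Radius of convergence at 0: 1.
At -3: a pole of order 2; residue 1/28.
At -1: a pole of order 1; residue -1/28.


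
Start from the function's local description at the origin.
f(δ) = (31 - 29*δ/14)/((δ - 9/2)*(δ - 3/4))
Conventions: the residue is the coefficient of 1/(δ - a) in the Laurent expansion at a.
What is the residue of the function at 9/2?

The residue is 607/105.

At the order-1 pole 9/2 set g(δ) = (δ - (9/2))*f(δ) = (31 - 29*δ/14)/(δ - 3/4).
Simple pole: residue = g(a) at a = 9/2, which is 607/105.


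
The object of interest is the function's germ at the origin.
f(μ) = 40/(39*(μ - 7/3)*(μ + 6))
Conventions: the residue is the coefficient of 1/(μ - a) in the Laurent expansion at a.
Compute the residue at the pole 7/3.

At the order-1 pole 7/3 set g(μ) = (μ - (7/3))*f(μ) = 40/(39*(μ + 6)).
Simple pole: residue = g(a) at a = 7/3, which is 8/65.

The residue is 8/65.


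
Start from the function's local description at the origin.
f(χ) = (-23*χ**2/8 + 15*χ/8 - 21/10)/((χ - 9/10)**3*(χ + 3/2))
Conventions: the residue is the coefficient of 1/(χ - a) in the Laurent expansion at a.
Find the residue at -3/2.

The residue is 15175/18432.

At the order-1 pole -3/2 set g(χ) = (χ - (-3/2))*f(χ) = (-23*χ**2/8 + 15*χ/8 - 21/10)/(χ - 9/10)**3.
Simple pole: residue = g(a) at a = -3/2, which is 15175/18432.


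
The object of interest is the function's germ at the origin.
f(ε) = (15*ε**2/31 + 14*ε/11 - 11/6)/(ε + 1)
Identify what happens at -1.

The denominator factor ε + 1 vanishes at -1 and appears to the power 1; the numerator there equals -5365/2046, nonzero, and no other factor vanishes.
Hence a pole whose order is the multiplicity, 1.

The point is a pole of order 1.


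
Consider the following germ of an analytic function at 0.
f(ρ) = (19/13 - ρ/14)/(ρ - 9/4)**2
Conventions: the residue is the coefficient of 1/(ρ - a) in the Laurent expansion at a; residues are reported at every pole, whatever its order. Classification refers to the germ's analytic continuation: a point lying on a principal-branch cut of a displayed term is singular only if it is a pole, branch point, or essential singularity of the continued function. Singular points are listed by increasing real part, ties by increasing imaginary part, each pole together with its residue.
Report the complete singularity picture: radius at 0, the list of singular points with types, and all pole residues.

Denominator factor (ρ - 9/4)^2: pole of order 2 at 9/4, modulus 9/4.
The radius of convergence is the smallest modulus among the singular points: 9/4.
At the order-2 pole 9/4 set g(ρ) = (ρ - (9/4))^2*f(ρ) = 19/13 - ρ/14.
Order-2 pole: residue = g'(a); g'(9/4) = -1/14, so the residue is -1/14.

Radius of convergence at 0: 9/4.
At 9/4: a pole of order 2; residue -1/14.


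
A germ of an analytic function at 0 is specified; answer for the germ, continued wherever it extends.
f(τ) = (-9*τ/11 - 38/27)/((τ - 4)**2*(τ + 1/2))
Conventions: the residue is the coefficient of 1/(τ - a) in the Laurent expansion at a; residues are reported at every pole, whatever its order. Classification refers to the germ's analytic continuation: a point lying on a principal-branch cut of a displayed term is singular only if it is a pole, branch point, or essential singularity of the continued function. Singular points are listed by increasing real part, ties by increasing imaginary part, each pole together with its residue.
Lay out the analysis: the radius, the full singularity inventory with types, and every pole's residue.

Radius of convergence at 0: 1/2.
At -1/2: a pole of order 1; residue -1186/24057.
At 4: a pole of order 2; residue 1186/24057.

Denominator factor (τ + 1/2): pole of order 1 at -1/2, modulus 1/2.
Denominator factor (τ - 4)^2: pole of order 2 at 4, modulus 4.
The radius of convergence is the smallest modulus among the singular points: 1/2.
At the order-1 pole -1/2 set g(τ) = (τ - (-1/2))*f(τ) = (-9*τ/11 - 38/27)/(τ - 4)**2.
Simple pole: residue = g(a) at a = -1/2, which is -1186/24057.
At the order-2 pole 4 set g(τ) = (τ - (4))^2*f(τ) = (-9*τ/11 - 38/27)/(τ + 1/2).
Order-2 pole: residue = g'(a); g'(4) = 1186/24057, so the residue is 1186/24057.
List the singular points by increasing real part (a conjugate pair: the negative imaginary part first).


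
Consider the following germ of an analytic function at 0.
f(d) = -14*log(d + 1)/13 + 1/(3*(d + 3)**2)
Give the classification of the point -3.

The denominator factor d + 3 vanishes at -3 and appears to the power 2; the numerator there equals 1/3, nonzero, and no other factor vanishes.
The branch terms are analytic at this point.
Hence a pole whose order is the multiplicity, 2.

The point is a pole of order 2.


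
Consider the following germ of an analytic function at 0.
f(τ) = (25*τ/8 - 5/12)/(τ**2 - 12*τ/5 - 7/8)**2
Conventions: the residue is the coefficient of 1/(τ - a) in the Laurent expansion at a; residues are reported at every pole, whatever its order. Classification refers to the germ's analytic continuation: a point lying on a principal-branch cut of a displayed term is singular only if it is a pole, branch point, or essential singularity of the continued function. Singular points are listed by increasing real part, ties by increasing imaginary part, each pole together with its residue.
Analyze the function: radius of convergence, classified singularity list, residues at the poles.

Radius of convergence at 0: -6/5 + (1/20)*sqrt(926).
At 6/5 - (1/20)*sqrt(926): a pole of order 2; residue (5000/643107)*sqrt(926).
At 6/5 + (1/20)*sqrt(926): a pole of order 2; residue -(5000/643107)*sqrt(926).

Denominator factor (τ**2 - 12*τ/5 - 7/8)^2: discriminant 463/50, real irrational roots 6/5 + (1/20)*sqrt(926) and 6/5 - (1/20)*sqrt(926); poles of order 2, moduli 6/5 + (1/20)*sqrt(926) and -6/5 + (1/20)*sqrt(926).
The radius of convergence is the smallest modulus among the singular points: -6/5 + (1/20)*sqrt(926).
The factor τ**2 - 12*τ/5 - 7/8 splits as (τ - a)(τ - a') with a = 6/5 - (1/20)*sqrt(926), a' = 6/5 + (1/20)*sqrt(926). At the order-2 pole a set g(τ) = (τ - a)^2*f(τ) = [25*τ/8 - 5/12] / (τ - a')^2.
Order-2 pole: residue = g'(a); g'(6/5 - (1/20)*sqrt(926)) = (5000/643107)*sqrt(926), so the residue is (5000/643107)*sqrt(926).
The factor τ**2 - 12*τ/5 - 7/8 splits as (τ - a)(τ - a') with a = 6/5 + (1/20)*sqrt(926), a' = 6/5 - (1/20)*sqrt(926). At the order-2 pole a set g(τ) = (τ - a)^2*f(τ) = [25*τ/8 - 5/12] / (τ - a')^2.
Order-2 pole: residue = g'(a); g'(6/5 + (1/20)*sqrt(926)) = -(5000/643107)*sqrt(926), so the residue is -(5000/643107)*sqrt(926).
List the singular points by increasing real part (a conjugate pair: the negative imaginary part first).


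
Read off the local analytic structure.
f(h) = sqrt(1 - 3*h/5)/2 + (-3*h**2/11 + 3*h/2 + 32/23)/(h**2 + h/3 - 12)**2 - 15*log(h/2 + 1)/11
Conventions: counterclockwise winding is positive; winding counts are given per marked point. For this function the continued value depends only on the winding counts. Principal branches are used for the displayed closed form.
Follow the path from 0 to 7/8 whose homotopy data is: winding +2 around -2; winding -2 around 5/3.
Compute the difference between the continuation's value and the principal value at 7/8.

The rational part is single-valued and drops out of the difference; each branch term changes only by its own monodromy.
(-15/11)*log(1 - h/(-2)): each positive loop around -2 adds 2*pi*i to the log, so winding +2 contributes (-15/11)*(2)*2*pi*i = -(60/11)*pi*i.
(1/2)*sqrt(1 - h/(5/3)): winding -2 is even, the square root returns to the same sheet, contribution 0.
Summing the contributions at h = 7/8 gives -(60/11)*pi*i.

Continued minus principal equals -(60/11)*pi*i.


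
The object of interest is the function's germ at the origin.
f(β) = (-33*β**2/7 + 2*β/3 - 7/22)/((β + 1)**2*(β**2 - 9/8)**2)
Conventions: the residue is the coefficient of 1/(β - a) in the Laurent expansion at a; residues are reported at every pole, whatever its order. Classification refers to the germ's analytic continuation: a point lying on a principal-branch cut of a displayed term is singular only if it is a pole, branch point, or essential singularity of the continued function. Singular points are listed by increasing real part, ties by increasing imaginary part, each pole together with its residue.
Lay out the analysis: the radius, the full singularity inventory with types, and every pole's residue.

Radius of convergence at 0: 1.
At -(3/4)*sqrt(2): a pole of order 2; residue -474240/77 - (9054140/2079)*sqrt(2).
At -1: a pole of order 2; residue 948480/77.
At (3/4)*sqrt(2): a pole of order 2; residue -474240/77 + (9054140/2079)*sqrt(2).

Denominator factor (β**2 - 9/8)^2: discriminant 9/2, real irrational roots (3/4)*sqrt(2) and -(3/4)*sqrt(2); poles of order 2, moduli (3/4)*sqrt(2) and (3/4)*sqrt(2).
Denominator factor (β + 1)^2: pole of order 2 at -1, modulus 1.
The radius of convergence is the smallest modulus among the singular points: 1.
The factor β**2 - 9/8 splits as (β - a)(β - a') with a = -(3/4)*sqrt(2), a' = (3/4)*sqrt(2). At the order-2 pole a set g(β) = (β - a)^2*f(β) = [(-33*β**2/7 + 2*β/3 - 7/22)/(β + 1)**2] / (β - a')^2.
Order-2 pole: residue = g'(a); g'(-(3/4)*sqrt(2)) = -474240/77 - (9054140/2079)*sqrt(2), so the residue is -474240/77 - (9054140/2079)*sqrt(2).
At the order-2 pole -1 set g(β) = (β - (-1))^2*f(β) = (-33*β**2/7 + 2*β/3 - 7/22)/(β**2 - 9/8)**2.
Order-2 pole: residue = g'(a); g'(-1) = 948480/77, so the residue is 948480/77.
The factor β**2 - 9/8 splits as (β - a)(β - a') with a = (3/4)*sqrt(2), a' = -(3/4)*sqrt(2). At the order-2 pole a set g(β) = (β - a)^2*f(β) = [(-33*β**2/7 + 2*β/3 - 7/22)/(β + 1)**2] / (β - a')^2.
Order-2 pole: residue = g'(a); g'((3/4)*sqrt(2)) = -474240/77 + (9054140/2079)*sqrt(2), so the residue is -474240/77 + (9054140/2079)*sqrt(2).
List the singular points by increasing real part (a conjugate pair: the negative imaginary part first).


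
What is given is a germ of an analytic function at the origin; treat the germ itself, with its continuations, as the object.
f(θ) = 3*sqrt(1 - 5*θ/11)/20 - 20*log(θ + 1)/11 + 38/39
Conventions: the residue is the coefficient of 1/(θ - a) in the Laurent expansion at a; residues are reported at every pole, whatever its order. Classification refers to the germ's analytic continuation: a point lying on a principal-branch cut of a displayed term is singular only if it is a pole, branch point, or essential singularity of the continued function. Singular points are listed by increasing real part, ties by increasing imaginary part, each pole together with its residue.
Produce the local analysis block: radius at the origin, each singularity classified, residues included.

Radius of convergence at 0: 1.
At -1: a logarithmic branch point.
At 11/5: an algebraic (square-root) branch point.

Branch term (-20/11)*log(1 - θ/(-1)): its argument vanishes at θ = -1, a logarithmic branch point, modulus 1.
Branch term (3/20)*sqrt(1 - θ/(11/5)): its argument vanishes at θ = 11/5, a square-root branch point, modulus 11/5.
The radius of convergence is the smallest modulus among the singular points: 1.
List the singular points by increasing real part (a conjugate pair: the negative imaginary part first).


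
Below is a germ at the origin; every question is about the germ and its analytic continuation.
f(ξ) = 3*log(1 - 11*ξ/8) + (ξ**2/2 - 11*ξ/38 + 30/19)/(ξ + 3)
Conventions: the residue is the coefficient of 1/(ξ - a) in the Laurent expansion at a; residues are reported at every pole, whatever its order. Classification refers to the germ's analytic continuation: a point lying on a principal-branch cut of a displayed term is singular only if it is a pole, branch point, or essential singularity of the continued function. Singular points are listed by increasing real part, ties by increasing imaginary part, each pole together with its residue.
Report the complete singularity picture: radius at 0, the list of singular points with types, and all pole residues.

Radius of convergence at 0: 8/11.
At -3: a pole of order 1; residue 132/19.
At 8/11: a logarithmic branch point.

Denominator factor (ξ + 3): pole of order 1 at -3, modulus 3.
Branch term (3)*log(1 - ξ/(8/11)): its argument vanishes at ξ = 8/11, a logarithmic branch point, modulus 8/11.
The radius of convergence is the smallest modulus among the singular points: 8/11.
The branch term is analytic at -3 and contributes nothing to the residue; only the rational part matters.
At the order-1 pole -3 set g(ξ) = (ξ - (-3))*(rational part) = ξ**2/2 - 11*ξ/38 + 30/19.
Simple pole: residue = g(a) at a = -3, which is 132/19.
List the singular points by increasing real part (a conjugate pair: the negative imaginary part first).


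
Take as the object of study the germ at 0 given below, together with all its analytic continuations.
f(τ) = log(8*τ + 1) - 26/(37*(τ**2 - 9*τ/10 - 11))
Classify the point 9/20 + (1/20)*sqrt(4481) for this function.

The point is a pole of order 1.

The denominator factor τ**2 - 9*τ/10 - 11 vanishes at 9/20 + (1/20)*sqrt(4481) and appears to the power 1; the numerator there equals -26/37, nonzero, and no other factor vanishes.
The branch terms are analytic at this point.
Hence a pole whose order is the multiplicity, 1.


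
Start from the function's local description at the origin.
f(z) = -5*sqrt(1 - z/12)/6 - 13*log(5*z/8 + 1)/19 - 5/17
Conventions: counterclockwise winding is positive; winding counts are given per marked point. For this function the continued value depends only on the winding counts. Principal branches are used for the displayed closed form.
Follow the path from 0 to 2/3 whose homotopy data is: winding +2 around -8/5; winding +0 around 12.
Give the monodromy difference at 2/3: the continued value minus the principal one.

Continued minus principal equals -(52/19)*pi*i.

The rational part is single-valued and drops out of the difference; each branch term changes only by its own monodromy.
(-5/6)*sqrt(1 - z/(12)): winding +0 is even, the square root returns to the same sheet, contribution 0.
(-13/19)*log(1 - z/(-8/5)): each positive loop around -8/5 adds 2*pi*i to the log, so winding +2 contributes (-13/19)*(2)*2*pi*i = -(52/19)*pi*i.
Summing the contributions at z = 2/3 gives -(52/19)*pi*i.


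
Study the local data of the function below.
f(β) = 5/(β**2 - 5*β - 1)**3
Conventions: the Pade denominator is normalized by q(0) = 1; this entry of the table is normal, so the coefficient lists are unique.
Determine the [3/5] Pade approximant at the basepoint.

The Pade approximant has numerator coefficients [-5, -153/262, -15/262, -1/262]; denominator coefficients [1, 19803/1310, 9663/131, 67846/655, -7869/131, 10131/1310].

Taylor coefficients needed (expand at 0): a_0 = -5, a_1 = 75, a_2 = -765, a_3 = 6550, a_4 = -50655, a_5 = 366375, a_6 = -2526925, a_7 = 16820250, a_8 = -108916950.
Write the denominator as Q(β) = 1 + q1*β + q2*β^2 + q3*β^3 + q4*β^4 + q5*β^5. Requiring Q*f - P = O(β^9) with deg P <= 3 kills the coefficients of β^4..β^8 in Q*f:
  β^4: a_4 + q1*a_3 + q2*a_2 + q3*a_1 + q4*a_0 = 0, i.e. -50655 + (6550)*q1 + (-765)*q2 + (75)*q3 + (-5)*q4 = 0.
  β^5: a_5 + q1*a_4 + q2*a_3 + q3*a_2 + q4*a_1 + q5*a_0 = 0, i.e. 366375 + (-50655)*q1 + (6550)*q2 + (-765)*q3 + (75)*q4 + (-5)*q5 = 0.
  β^6: a_6 + q1*a_5 + q2*a_4 + q3*a_3 + q4*a_2 + q5*a_1 = 0, i.e. -2526925 + (366375)*q1 + (-50655)*q2 + (6550)*q3 + (-765)*q4 + (75)*q5 = 0.
  β^7: a_7 + q1*a_6 + q2*a_5 + q3*a_4 + q4*a_3 + q5*a_2 = 0, i.e. 16820250 + (-2526925)*q1 + (366375)*q2 + (-50655)*q3 + (6550)*q4 + (-765)*q5 = 0.
  β^8: a_8 + q1*a_7 + q2*a_6 + q3*a_5 + q4*a_4 + q5*a_3 = 0, i.e. -108916950 + (16820250)*q1 + (-2526925)*q2 + (366375)*q3 + (-50655)*q4 + (6550)*q5 = 0.
Solving this linear system: q1 = 19803/1310, q2 = 9663/131, q3 = 67846/655, q4 = -7869/131, q5 = 10131/1310.
The numerator is Q*f truncated at degree 3: P0 = a_0 = -5; P1 = a_1 + q1*a_0 = -153/262; P2 = a_2 + q1*a_1 + q2*a_0 = -15/262; P3 = a_3 + q1*a_2 + q2*a_1 + q3*a_0 = -1/262.


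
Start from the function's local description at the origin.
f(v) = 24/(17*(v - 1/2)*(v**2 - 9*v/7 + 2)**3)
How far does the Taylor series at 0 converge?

Denominator factor (v - 1/2): pole of order 1 at 1/2, modulus 1/2.
Denominator factor (v**2 - 9*v/7 + 2)^3: discriminant -311/49, complex-conjugate roots (9/14) + ((1/14)*sqrt(311))*i and (9/14) - ((1/14)*sqrt(311))*i; poles of order 3, moduli sqrt(2) and sqrt(2).
The radius of convergence is the smallest modulus among the singular points: 1/2.

The radius of convergence is 1/2.


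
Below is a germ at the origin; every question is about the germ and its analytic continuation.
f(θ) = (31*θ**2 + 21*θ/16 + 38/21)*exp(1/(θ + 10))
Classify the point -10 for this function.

The point is an essential singularity.

The exponent 1/(θ - (-10)) has a pole at -10, so exp(1/(θ - (-10))) takes every nonzero value near it: an essential singularity (not a pole of any order).


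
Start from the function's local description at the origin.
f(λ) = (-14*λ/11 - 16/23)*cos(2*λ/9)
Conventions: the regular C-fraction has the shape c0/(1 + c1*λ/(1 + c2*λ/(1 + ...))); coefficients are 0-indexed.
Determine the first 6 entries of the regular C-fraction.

The regular C-fraction coefficients are [-16/23, -161/88, 2115089/1147608, -176/13041, -70840/6345267, -1015354067/558383496].

Taylor coefficients (expand at 0): a_0 = -16/23, a_1 = -14/11, a_2 = 32/1863, a_3 = 28/891, a_4 = -32/452709, a_5 = -28/216513.
c0 = a_0 = -16/23. Peel one level at a time: if S = 1 + c*λ/S' with S'(0) = 1, then c is the λ-coefficient of S and S' = c*λ/(S - 1).
S_1 = c0/f = 1 + (-161/88)*λ + (2115089/627264)*λ^2 + ...; c1 = -161/88.
S_2 = c1*λ/(S_1 - 1) = 1 + (2115089/1147608)*λ + (4230178/170067681)*λ^2 + ...; c2 = 2115089/1147608.
S_3 = c2*λ/(S_2 - 1) = 1 + (-176/13041)*λ + (-77440/513966627)*λ^2 + ...; c3 = -176/13041.
S_4 = c3*λ/(S_3 - 1) = 1 + (-70840/6345267)*λ + (-817360023935/40262413301289)*λ^2 + ...; c4 = -70840/6345267.
S_5 = c4*λ/(S_4 - 1) = 1 + (-1015354067/558383496)*λ + ...; c5 = -1015354067/558383496.


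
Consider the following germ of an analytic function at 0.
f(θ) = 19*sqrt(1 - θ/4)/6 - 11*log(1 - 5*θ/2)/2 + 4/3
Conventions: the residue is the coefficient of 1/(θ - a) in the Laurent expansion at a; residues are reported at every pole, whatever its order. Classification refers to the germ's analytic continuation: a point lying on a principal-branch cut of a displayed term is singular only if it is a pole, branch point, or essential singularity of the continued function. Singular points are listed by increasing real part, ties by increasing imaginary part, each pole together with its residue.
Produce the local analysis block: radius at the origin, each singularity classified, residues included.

Branch term (-11/2)*log(1 - θ/(2/5)): its argument vanishes at θ = 2/5, a logarithmic branch point, modulus 2/5.
Branch term (19/6)*sqrt(1 - θ/(4)): its argument vanishes at θ = 4, a square-root branch point, modulus 4.
The radius of convergence is the smallest modulus among the singular points: 2/5.
List the singular points by increasing real part (a conjugate pair: the negative imaginary part first).

Radius of convergence at 0: 2/5.
At 2/5: a logarithmic branch point.
At 4: an algebraic (square-root) branch point.


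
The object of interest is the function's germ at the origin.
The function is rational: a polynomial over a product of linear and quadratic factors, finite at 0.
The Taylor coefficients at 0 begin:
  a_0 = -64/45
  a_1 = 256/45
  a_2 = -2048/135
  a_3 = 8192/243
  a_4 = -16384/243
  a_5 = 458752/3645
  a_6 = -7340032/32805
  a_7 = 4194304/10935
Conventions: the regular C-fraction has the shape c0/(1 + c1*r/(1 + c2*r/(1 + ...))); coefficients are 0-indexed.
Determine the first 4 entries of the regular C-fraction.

The regular C-fraction coefficients are [-64/45, 4, -4/3, 8/9].

Taylor coefficients (read off): a_0 = -64/45, a_1 = 256/45, a_2 = -2048/135, a_3 = 8192/243.
c0 = a_0 = -64/45. Peel one level at a time: if S = 1 + c*r/S' with S'(0) = 1, then c is the r-coefficient of S and S' = c*r/(S - 1).
S_1 = c0/f = 1 + (4)*r + (16/3)*r^2 + ...; c1 = 4.
S_2 = c1*r/(S_1 - 1) = 1 + (-4/3)*r + (32/27)*r^2 + ...; c2 = -4/3.
S_3 = c2*r/(S_2 - 1) = 1 + (8/9)*r + ...; c3 = 8/9.


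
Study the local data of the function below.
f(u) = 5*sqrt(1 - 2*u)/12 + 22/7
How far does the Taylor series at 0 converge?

The radius of convergence is 1/2.

Branch term (5/12)*sqrt(1 - u/(1/2)): its argument vanishes at u = 1/2, a square-root branch point, modulus 1/2.
The radius of convergence is the smallest modulus among the singular points: 1/2.


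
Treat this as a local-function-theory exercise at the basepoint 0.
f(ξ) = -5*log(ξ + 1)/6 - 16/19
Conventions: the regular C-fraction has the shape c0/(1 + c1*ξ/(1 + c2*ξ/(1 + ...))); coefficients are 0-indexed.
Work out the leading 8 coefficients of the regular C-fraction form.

Taylor coefficients (expand at 0): a_0 = -16/19, a_1 = -5/6, a_2 = 5/12, a_3 = -5/18, a_4 = 5/24, a_5 = -1/6, a_6 = 5/36, a_7 = -5/42.
c0 = a_0 = -16/19. Peel one level at a time: if S = 1 + c*ξ/S' with S'(0) = 1, then c is the ξ-coefficient of S and S' = c*ξ/(S - 1).
S_1 = c0/f = 1 + (-95/96)*ξ + (13585/9216)*ξ^2 + ...; c1 = -95/96.
S_2 = c1*ξ/(S_1 - 1) = 1 + (143/96)*ξ + (-1/12)*ξ^2 + ...; c2 = 143/96.
S_3 = c2*ξ/(S_2 - 1) = 1 + (8/143)*ξ + (-508/20449)*ξ^2 + ...; c3 = 8/143.
S_4 = c3*ξ/(S_3 - 1) = 1 + (127/286)*ξ + (-1/15)*ξ^2 + ...; c4 = 127/286.
S_5 = c4*ξ/(S_4 - 1) = 1 + (286/1905)*ξ + (-190619/3629025)*ξ^2 + ...; c5 = 286/1905.
S_6 = c5*ξ/(S_5 - 1) = 1 + (1333/3810)*ξ + (-9/140)*ξ^2 + ...; c6 = 1333/3810.
S_7 = c6*ξ/(S_6 - 1) = 1 + (3429/18662)*ξ + ...; c7 = 3429/18662.

The regular C-fraction coefficients are [-16/19, -95/96, 143/96, 8/143, 127/286, 286/1905, 1333/3810, 3429/18662].


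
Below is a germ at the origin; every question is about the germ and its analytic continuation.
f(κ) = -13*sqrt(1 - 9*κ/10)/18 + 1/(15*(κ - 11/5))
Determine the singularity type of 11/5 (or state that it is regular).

The point is a pole of order 1.

The denominator factor κ - 11/5 vanishes at 11/5 and appears to the power 1; the numerator there equals 1/15, nonzero, and no other factor vanishes.
The branch terms are analytic at this point.
Hence a pole whose order is the multiplicity, 1.


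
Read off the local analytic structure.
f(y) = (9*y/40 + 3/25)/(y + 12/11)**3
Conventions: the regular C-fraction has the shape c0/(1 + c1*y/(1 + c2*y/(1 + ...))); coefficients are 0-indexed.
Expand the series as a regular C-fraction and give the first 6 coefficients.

Taylor coefficients (expand at 0): a_0 = 1331/14400, a_1 = -9317/115200, a_2 = -14641/1382400, a_3 = 161051/995328, a_4 = -1771561/4976640, a_5 = 1383589141/2388787200.
c0 = a_0 = 1331/14400. Peel one level at a time: if S = 1 + c*y/S' with S'(0) = 1, then c is the y-coefficient of S and S' = c*y/(S - 1).
S_1 = c0/f = 1 + (7/8)*y + (169/192)*y^2 + ...; c1 = 7/8.
S_2 = c1*y/(S_1 - 1) = 1 + (-169/168)*y + (42713/21168)*y^2 + ...; c2 = -169/168.
S_3 = c2*y/(S_2 - 1) = 1 + (42713/21294)*y + (-16194277/18507528)*y^2 + ...; c3 = 42713/21294.
S_4 = c3*y/(S_3 - 1) = 1 + (936859/2147652)*y + (-10305449/53831088)*y^2 + ...; c4 = 936859/2147652.
S_5 = c4*y/(S_4 - 1) = 1 + (1859/4236)*y + ...; c5 = 1859/4236.

The regular C-fraction coefficients are [1331/14400, 7/8, -169/168, 42713/21294, 936859/2147652, 1859/4236].


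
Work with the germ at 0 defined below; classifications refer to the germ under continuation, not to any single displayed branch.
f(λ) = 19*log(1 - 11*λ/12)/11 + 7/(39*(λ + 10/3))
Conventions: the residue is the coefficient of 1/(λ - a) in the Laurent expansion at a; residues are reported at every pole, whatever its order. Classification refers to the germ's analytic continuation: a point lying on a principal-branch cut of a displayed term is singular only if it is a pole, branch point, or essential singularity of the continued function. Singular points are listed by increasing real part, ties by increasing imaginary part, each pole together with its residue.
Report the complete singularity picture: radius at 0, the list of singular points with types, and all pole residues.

Radius of convergence at 0: 12/11.
At -10/3: a pole of order 1; residue 7/39.
At 12/11: a logarithmic branch point.

Denominator factor (λ + 10/3): pole of order 1 at -10/3, modulus 10/3.
Branch term (19/11)*log(1 - λ/(12/11)): its argument vanishes at λ = 12/11, a logarithmic branch point, modulus 12/11.
The radius of convergence is the smallest modulus among the singular points: 12/11.
The branch term is analytic at -10/3 and contributes nothing to the residue; only the rational part matters.
At the order-1 pole -10/3 set g(λ) = (λ - (-10/3))*(rational part) = 7/39.
Simple pole: residue = g(a) at a = -10/3, which is 7/39.
List the singular points by increasing real part (a conjugate pair: the negative imaginary part first).


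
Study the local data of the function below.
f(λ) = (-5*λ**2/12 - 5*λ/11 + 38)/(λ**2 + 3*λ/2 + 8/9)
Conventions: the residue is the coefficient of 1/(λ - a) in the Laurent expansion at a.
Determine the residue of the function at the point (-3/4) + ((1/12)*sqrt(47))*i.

The residue is (15/176) - ((363457/74448)*sqrt(47))*i.

The factor λ**2 + 3*λ/2 + 8/9 splits as (λ - a)(λ - a') with a = (-3/4) + ((1/12)*sqrt(47))*i, a' = (-3/4) - ((1/12)*sqrt(47))*i. At the order-1 pole a set g(λ) = (λ - a)*f(λ) = [-5*λ**2/12 - 5*λ/11 + 38] / (λ - a').
Simple pole: residue = g(a) at a = (-3/4) + ((1/12)*sqrt(47))*i, which is (15/176) - ((363457/74448)*sqrt(47))*i.


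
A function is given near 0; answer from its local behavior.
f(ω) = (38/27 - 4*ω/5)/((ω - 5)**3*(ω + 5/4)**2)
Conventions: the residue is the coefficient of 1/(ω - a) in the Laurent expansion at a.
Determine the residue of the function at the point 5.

At the order-3 pole 5 set g(ω) = (ω - (5))^3*f(ω) = (38/27 - 4*ω/5)/(ω + 5/4)**2.
Order-3 pole: residue = g''(a)/2; g''(5) = 2048/703125, so the residue is 1024/703125.

The residue is 1024/703125.


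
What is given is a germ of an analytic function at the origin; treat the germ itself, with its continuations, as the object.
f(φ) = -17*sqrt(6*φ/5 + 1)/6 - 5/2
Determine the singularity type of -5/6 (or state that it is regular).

The point is an algebraic (square-root) branch point.

The term (-17/6)*sqrt(1 - φ/(-5/6)) has argument 1 - -5/6/(-5/6) = 0 at -5/6: a square-root (algebraic, two-sheeted) branch point; the remaining terms are analytic or single-valued there.


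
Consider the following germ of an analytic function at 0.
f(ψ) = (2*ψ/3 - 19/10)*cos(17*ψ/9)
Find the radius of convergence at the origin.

The radius of convergence is infinite.

The factor cos(17*ψ/9) is entire and contributes no finite singular point.
The polynomial part has no poles.
No finite singular points: the Taylor series at 0 converges everywhere.
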